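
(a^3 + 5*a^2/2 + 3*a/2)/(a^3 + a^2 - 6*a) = (a^2 + 5*a/2 + 3/2)/(a^2 + a - 6)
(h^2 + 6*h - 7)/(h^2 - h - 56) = (h - 1)/(h - 8)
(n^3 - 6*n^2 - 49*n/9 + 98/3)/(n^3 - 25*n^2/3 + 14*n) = (n + 7/3)/n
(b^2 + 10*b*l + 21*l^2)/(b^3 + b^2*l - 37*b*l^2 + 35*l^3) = (b + 3*l)/(b^2 - 6*b*l + 5*l^2)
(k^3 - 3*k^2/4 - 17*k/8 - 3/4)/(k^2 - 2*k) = k + 5/4 + 3/(8*k)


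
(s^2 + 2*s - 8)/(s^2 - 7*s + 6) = (s^2 + 2*s - 8)/(s^2 - 7*s + 6)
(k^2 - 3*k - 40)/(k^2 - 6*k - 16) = (k + 5)/(k + 2)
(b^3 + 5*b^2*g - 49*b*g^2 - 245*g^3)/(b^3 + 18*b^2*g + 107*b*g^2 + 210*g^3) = (b - 7*g)/(b + 6*g)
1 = 1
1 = 1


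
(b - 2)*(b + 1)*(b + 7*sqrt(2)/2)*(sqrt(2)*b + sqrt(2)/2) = sqrt(2)*b^4 - sqrt(2)*b^3/2 + 7*b^3 - 5*sqrt(2)*b^2/2 - 7*b^2/2 - 35*b/2 - sqrt(2)*b - 7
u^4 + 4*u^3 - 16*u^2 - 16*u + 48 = (u - 2)^2*(u + 2)*(u + 6)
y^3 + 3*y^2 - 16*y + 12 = (y - 2)*(y - 1)*(y + 6)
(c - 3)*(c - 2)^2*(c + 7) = c^4 - 33*c^2 + 100*c - 84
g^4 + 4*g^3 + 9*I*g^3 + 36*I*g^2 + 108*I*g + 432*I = (g + 4)*(g - 3*I)*(g + 6*I)^2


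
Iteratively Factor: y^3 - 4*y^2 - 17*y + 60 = (y - 5)*(y^2 + y - 12) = (y - 5)*(y + 4)*(y - 3)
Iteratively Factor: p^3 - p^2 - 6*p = (p + 2)*(p^2 - 3*p) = p*(p + 2)*(p - 3)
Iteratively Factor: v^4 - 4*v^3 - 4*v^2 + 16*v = (v - 4)*(v^3 - 4*v) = (v - 4)*(v - 2)*(v^2 + 2*v) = v*(v - 4)*(v - 2)*(v + 2)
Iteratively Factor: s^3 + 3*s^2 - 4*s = (s - 1)*(s^2 + 4*s) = (s - 1)*(s + 4)*(s)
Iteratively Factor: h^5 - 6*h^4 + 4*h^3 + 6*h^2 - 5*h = (h - 1)*(h^4 - 5*h^3 - h^2 + 5*h) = (h - 1)^2*(h^3 - 4*h^2 - 5*h) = h*(h - 1)^2*(h^2 - 4*h - 5) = h*(h - 1)^2*(h + 1)*(h - 5)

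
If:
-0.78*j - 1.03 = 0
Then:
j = -1.32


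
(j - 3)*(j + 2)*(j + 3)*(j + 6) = j^4 + 8*j^3 + 3*j^2 - 72*j - 108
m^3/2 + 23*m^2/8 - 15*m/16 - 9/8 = (m/2 + 1/4)*(m - 3/4)*(m + 6)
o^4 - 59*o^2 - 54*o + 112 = (o - 8)*(o - 1)*(o + 2)*(o + 7)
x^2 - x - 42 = (x - 7)*(x + 6)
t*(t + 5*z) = t^2 + 5*t*z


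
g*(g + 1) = g^2 + g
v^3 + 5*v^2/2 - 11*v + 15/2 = (v - 3/2)*(v - 1)*(v + 5)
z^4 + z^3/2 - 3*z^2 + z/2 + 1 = (z - 1)^2*(z + 1/2)*(z + 2)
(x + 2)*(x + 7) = x^2 + 9*x + 14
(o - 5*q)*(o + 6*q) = o^2 + o*q - 30*q^2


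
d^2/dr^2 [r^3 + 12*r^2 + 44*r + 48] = 6*r + 24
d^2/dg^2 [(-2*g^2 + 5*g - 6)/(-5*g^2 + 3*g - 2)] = 2*(-95*g^3 + 390*g^2 - 120*g - 28)/(125*g^6 - 225*g^5 + 285*g^4 - 207*g^3 + 114*g^2 - 36*g + 8)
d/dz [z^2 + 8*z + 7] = 2*z + 8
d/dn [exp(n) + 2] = exp(n)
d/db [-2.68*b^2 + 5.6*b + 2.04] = 5.6 - 5.36*b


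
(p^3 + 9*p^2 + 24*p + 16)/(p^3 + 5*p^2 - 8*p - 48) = (p + 1)/(p - 3)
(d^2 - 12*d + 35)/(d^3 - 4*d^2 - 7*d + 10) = (d - 7)/(d^2 + d - 2)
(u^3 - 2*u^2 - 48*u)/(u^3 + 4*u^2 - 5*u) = (u^2 - 2*u - 48)/(u^2 + 4*u - 5)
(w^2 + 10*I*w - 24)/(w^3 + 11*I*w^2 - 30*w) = (w + 4*I)/(w*(w + 5*I))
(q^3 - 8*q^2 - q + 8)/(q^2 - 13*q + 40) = (q^2 - 1)/(q - 5)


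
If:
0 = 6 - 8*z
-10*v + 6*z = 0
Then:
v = 9/20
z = 3/4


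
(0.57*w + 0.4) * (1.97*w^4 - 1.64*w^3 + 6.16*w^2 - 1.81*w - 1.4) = 1.1229*w^5 - 0.1468*w^4 + 2.8552*w^3 + 1.4323*w^2 - 1.522*w - 0.56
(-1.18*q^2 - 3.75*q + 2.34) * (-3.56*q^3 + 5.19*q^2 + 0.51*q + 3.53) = 4.2008*q^5 + 7.2258*q^4 - 28.3947*q^3 + 6.0667*q^2 - 12.0441*q + 8.2602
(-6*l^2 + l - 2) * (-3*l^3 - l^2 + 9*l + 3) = 18*l^5 + 3*l^4 - 49*l^3 - 7*l^2 - 15*l - 6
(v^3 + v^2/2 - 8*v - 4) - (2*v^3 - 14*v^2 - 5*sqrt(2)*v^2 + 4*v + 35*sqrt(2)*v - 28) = -v^3 + 5*sqrt(2)*v^2 + 29*v^2/2 - 35*sqrt(2)*v - 12*v + 24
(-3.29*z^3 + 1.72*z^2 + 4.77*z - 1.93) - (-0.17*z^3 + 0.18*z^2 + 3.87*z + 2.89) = -3.12*z^3 + 1.54*z^2 + 0.899999999999999*z - 4.82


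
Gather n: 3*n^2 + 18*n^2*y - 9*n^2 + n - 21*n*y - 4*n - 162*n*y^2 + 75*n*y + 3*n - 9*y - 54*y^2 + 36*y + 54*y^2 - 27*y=n^2*(18*y - 6) + n*(-162*y^2 + 54*y)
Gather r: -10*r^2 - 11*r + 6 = -10*r^2 - 11*r + 6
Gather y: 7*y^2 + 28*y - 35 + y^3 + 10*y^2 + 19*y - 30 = y^3 + 17*y^2 + 47*y - 65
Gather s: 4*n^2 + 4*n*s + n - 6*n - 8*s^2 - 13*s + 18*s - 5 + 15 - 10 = 4*n^2 - 5*n - 8*s^2 + s*(4*n + 5)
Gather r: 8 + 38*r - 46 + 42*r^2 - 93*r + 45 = 42*r^2 - 55*r + 7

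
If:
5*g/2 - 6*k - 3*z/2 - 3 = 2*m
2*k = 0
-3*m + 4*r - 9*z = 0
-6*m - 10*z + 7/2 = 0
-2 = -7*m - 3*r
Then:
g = 2869/2080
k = 0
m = -29/416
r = 345/416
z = 163/416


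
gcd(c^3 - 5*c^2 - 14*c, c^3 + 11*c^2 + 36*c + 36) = c + 2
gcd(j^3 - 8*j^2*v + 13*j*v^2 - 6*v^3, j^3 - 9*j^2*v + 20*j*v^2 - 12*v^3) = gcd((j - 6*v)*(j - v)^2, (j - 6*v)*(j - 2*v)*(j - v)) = j^2 - 7*j*v + 6*v^2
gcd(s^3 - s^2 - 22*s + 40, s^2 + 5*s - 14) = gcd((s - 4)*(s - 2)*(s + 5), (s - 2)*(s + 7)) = s - 2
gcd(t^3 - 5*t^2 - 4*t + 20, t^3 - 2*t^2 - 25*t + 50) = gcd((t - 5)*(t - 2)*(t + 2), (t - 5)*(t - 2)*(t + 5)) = t^2 - 7*t + 10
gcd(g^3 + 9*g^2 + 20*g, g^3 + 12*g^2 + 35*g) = g^2 + 5*g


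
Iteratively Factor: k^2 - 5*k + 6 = (k - 3)*(k - 2)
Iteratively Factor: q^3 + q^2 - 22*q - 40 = (q + 2)*(q^2 - q - 20) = (q - 5)*(q + 2)*(q + 4)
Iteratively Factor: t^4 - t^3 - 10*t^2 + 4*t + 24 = (t - 2)*(t^3 + t^2 - 8*t - 12) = (t - 3)*(t - 2)*(t^2 + 4*t + 4) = (t - 3)*(t - 2)*(t + 2)*(t + 2)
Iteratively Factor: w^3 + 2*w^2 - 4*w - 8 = (w + 2)*(w^2 - 4) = (w + 2)^2*(w - 2)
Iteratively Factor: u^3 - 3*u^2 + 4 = (u - 2)*(u^2 - u - 2) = (u - 2)*(u + 1)*(u - 2)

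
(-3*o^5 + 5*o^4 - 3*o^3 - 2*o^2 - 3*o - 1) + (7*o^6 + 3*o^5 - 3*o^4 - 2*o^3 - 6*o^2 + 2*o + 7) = 7*o^6 + 2*o^4 - 5*o^3 - 8*o^2 - o + 6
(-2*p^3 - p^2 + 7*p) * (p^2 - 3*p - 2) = -2*p^5 + 5*p^4 + 14*p^3 - 19*p^2 - 14*p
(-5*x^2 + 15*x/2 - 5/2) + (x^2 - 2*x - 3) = -4*x^2 + 11*x/2 - 11/2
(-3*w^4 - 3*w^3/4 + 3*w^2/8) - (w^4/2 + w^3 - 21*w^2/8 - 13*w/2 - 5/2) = -7*w^4/2 - 7*w^3/4 + 3*w^2 + 13*w/2 + 5/2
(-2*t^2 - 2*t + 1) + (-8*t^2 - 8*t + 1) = -10*t^2 - 10*t + 2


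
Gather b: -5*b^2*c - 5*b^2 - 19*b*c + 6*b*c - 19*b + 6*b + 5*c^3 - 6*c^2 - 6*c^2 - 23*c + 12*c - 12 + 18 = b^2*(-5*c - 5) + b*(-13*c - 13) + 5*c^3 - 12*c^2 - 11*c + 6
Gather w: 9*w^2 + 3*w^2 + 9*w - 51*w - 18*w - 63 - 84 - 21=12*w^2 - 60*w - 168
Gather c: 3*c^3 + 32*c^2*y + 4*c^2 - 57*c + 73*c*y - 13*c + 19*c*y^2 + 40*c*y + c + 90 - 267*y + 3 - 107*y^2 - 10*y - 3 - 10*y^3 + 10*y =3*c^3 + c^2*(32*y + 4) + c*(19*y^2 + 113*y - 69) - 10*y^3 - 107*y^2 - 267*y + 90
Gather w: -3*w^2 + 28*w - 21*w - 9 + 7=-3*w^2 + 7*w - 2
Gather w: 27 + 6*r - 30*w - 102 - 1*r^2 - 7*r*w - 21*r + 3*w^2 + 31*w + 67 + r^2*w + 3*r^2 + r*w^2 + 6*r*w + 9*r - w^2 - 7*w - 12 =2*r^2 - 6*r + w^2*(r + 2) + w*(r^2 - r - 6) - 20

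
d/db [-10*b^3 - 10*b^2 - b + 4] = -30*b^2 - 20*b - 1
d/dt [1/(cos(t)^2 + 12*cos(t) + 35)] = 2*(cos(t) + 6)*sin(t)/(cos(t)^2 + 12*cos(t) + 35)^2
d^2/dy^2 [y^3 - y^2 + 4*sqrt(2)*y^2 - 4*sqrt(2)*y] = 6*y - 2 + 8*sqrt(2)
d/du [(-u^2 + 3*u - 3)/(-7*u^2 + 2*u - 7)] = (19*u^2 - 28*u - 15)/(49*u^4 - 28*u^3 + 102*u^2 - 28*u + 49)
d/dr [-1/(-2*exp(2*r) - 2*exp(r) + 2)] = (-exp(r) - 1/2)*exp(r)/(exp(2*r) + exp(r) - 1)^2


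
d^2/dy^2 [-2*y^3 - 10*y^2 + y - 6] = -12*y - 20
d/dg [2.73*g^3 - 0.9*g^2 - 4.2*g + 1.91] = 8.19*g^2 - 1.8*g - 4.2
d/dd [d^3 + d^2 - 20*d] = 3*d^2 + 2*d - 20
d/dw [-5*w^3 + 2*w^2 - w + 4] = -15*w^2 + 4*w - 1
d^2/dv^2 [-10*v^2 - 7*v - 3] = -20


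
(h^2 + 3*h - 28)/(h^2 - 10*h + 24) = (h + 7)/(h - 6)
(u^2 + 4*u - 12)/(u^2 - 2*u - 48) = (u - 2)/(u - 8)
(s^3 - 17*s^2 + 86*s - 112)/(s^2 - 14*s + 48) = (s^2 - 9*s + 14)/(s - 6)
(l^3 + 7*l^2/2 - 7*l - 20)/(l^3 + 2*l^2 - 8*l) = (l^2 - l/2 - 5)/(l*(l - 2))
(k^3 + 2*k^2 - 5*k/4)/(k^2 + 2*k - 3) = k*(4*k^2 + 8*k - 5)/(4*(k^2 + 2*k - 3))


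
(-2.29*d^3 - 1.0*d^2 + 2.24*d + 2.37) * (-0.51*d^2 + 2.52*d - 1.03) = 1.1679*d^5 - 5.2608*d^4 - 1.3037*d^3 + 5.4661*d^2 + 3.6652*d - 2.4411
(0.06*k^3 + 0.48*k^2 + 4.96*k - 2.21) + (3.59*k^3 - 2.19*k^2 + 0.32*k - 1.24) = 3.65*k^3 - 1.71*k^2 + 5.28*k - 3.45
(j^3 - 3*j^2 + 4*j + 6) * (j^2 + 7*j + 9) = j^5 + 4*j^4 - 8*j^3 + 7*j^2 + 78*j + 54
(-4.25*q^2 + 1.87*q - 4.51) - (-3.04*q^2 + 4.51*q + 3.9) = -1.21*q^2 - 2.64*q - 8.41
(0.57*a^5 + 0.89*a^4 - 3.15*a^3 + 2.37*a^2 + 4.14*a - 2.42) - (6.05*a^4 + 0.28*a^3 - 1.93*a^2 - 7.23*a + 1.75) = 0.57*a^5 - 5.16*a^4 - 3.43*a^3 + 4.3*a^2 + 11.37*a - 4.17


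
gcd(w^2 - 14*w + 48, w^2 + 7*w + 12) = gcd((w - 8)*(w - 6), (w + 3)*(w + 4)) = 1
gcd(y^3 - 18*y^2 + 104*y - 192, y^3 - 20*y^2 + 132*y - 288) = y^2 - 14*y + 48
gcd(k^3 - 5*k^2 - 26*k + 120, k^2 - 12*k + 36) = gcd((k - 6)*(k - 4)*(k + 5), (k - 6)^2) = k - 6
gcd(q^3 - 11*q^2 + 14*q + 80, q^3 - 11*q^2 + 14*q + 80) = q^3 - 11*q^2 + 14*q + 80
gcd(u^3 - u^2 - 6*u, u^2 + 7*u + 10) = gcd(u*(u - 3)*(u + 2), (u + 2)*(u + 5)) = u + 2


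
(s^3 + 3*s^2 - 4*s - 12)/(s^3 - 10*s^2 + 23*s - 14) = (s^2 + 5*s + 6)/(s^2 - 8*s + 7)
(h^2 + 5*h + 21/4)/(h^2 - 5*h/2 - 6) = (h + 7/2)/(h - 4)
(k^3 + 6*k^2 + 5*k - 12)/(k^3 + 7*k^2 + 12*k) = (k - 1)/k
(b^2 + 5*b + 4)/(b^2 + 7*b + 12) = (b + 1)/(b + 3)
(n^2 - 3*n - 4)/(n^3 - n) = (n - 4)/(n*(n - 1))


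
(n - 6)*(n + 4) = n^2 - 2*n - 24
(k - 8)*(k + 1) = k^2 - 7*k - 8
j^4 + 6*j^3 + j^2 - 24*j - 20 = (j - 2)*(j + 1)*(j + 2)*(j + 5)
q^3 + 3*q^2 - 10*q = q*(q - 2)*(q + 5)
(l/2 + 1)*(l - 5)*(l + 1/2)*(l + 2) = l^4/2 - l^3/4 - 33*l^2/4 - 14*l - 5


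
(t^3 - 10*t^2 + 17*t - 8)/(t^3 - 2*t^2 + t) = (t - 8)/t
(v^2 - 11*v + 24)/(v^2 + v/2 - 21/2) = 2*(v - 8)/(2*v + 7)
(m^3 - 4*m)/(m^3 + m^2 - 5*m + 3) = m*(m^2 - 4)/(m^3 + m^2 - 5*m + 3)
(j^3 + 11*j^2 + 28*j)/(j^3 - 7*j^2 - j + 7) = j*(j^2 + 11*j + 28)/(j^3 - 7*j^2 - j + 7)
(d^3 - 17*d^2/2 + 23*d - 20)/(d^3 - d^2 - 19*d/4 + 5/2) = 2*(d^2 - 6*d + 8)/(2*d^2 + 3*d - 2)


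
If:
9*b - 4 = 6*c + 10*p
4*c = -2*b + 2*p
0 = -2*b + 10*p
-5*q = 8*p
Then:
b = 20/47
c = -8/47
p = 4/47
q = -32/235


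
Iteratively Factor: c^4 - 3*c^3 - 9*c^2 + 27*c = (c - 3)*(c^3 - 9*c) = (c - 3)^2*(c^2 + 3*c) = (c - 3)^2*(c + 3)*(c)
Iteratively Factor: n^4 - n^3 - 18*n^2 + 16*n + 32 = (n - 4)*(n^3 + 3*n^2 - 6*n - 8) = (n - 4)*(n - 2)*(n^2 + 5*n + 4) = (n - 4)*(n - 2)*(n + 1)*(n + 4)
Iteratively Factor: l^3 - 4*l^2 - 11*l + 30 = (l - 2)*(l^2 - 2*l - 15) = (l - 5)*(l - 2)*(l + 3)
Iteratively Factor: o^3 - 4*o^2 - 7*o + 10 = (o - 1)*(o^2 - 3*o - 10) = (o - 1)*(o + 2)*(o - 5)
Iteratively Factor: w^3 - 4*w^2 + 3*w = (w - 3)*(w^2 - w) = (w - 3)*(w - 1)*(w)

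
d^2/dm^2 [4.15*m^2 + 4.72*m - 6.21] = 8.30000000000000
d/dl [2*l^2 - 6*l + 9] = 4*l - 6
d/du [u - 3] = 1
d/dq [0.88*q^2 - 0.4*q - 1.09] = 1.76*q - 0.4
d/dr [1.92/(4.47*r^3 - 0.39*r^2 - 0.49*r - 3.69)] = (-25.7472*r^2 + 1.4976*r + 0.9408)/(-4.47*r^3 + 0.39*r^2 + 0.49*r + 3.69)^2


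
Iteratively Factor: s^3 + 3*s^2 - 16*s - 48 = (s + 4)*(s^2 - s - 12) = (s + 3)*(s + 4)*(s - 4)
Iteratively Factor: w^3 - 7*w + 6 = (w - 2)*(w^2 + 2*w - 3) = (w - 2)*(w + 3)*(w - 1)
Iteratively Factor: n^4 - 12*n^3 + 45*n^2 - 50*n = (n)*(n^3 - 12*n^2 + 45*n - 50) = n*(n - 2)*(n^2 - 10*n + 25) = n*(n - 5)*(n - 2)*(n - 5)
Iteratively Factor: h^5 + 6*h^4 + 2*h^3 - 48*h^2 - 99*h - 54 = (h + 1)*(h^4 + 5*h^3 - 3*h^2 - 45*h - 54) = (h + 1)*(h + 3)*(h^3 + 2*h^2 - 9*h - 18) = (h - 3)*(h + 1)*(h + 3)*(h^2 + 5*h + 6) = (h - 3)*(h + 1)*(h + 3)^2*(h + 2)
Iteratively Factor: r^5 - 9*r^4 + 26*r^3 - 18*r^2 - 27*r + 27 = (r - 1)*(r^4 - 8*r^3 + 18*r^2 - 27) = (r - 3)*(r - 1)*(r^3 - 5*r^2 + 3*r + 9) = (r - 3)^2*(r - 1)*(r^2 - 2*r - 3) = (r - 3)^3*(r - 1)*(r + 1)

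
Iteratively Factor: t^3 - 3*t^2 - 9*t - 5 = (t + 1)*(t^2 - 4*t - 5) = (t + 1)^2*(t - 5)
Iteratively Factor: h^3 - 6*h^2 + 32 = (h - 4)*(h^2 - 2*h - 8) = (h - 4)*(h + 2)*(h - 4)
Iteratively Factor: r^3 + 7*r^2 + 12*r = (r)*(r^2 + 7*r + 12) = r*(r + 4)*(r + 3)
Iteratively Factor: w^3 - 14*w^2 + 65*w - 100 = (w - 4)*(w^2 - 10*w + 25) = (w - 5)*(w - 4)*(w - 5)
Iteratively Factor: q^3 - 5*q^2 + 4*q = (q)*(q^2 - 5*q + 4) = q*(q - 1)*(q - 4)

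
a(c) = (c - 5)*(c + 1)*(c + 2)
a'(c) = (c - 5)*(c + 1) + (c - 5)*(c + 2) + (c + 1)*(c + 2)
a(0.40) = -15.46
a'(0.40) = -14.12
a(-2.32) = -3.09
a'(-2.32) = 12.43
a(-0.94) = -0.38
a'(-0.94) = -6.59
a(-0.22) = -7.25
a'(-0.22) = -11.97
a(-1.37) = 1.48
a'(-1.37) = -1.89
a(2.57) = -39.65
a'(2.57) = -3.47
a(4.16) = -26.70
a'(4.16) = 22.28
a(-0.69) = -2.31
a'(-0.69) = -8.81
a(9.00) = 440.00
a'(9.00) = 194.00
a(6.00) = 56.00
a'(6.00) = 71.00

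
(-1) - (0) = -1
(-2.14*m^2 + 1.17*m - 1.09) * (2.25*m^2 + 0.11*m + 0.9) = -4.815*m^4 + 2.3971*m^3 - 4.2498*m^2 + 0.9331*m - 0.981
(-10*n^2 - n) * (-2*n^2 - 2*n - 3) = 20*n^4 + 22*n^3 + 32*n^2 + 3*n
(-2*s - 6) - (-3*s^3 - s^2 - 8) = 3*s^3 + s^2 - 2*s + 2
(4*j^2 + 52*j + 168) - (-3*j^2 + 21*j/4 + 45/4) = 7*j^2 + 187*j/4 + 627/4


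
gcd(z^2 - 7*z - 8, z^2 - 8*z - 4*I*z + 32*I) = z - 8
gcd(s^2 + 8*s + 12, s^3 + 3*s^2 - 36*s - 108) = s + 6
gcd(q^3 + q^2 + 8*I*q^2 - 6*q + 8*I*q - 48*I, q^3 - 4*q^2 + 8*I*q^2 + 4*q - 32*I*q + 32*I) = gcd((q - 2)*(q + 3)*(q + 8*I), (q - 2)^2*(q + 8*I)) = q^2 + q*(-2 + 8*I) - 16*I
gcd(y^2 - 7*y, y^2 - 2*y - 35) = y - 7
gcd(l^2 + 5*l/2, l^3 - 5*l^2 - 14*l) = l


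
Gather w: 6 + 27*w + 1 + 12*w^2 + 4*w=12*w^2 + 31*w + 7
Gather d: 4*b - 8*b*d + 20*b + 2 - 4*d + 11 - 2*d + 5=24*b + d*(-8*b - 6) + 18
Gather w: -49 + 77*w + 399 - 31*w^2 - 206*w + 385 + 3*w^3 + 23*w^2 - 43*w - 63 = 3*w^3 - 8*w^2 - 172*w + 672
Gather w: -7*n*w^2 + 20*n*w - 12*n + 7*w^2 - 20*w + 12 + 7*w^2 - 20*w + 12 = -12*n + w^2*(14 - 7*n) + w*(20*n - 40) + 24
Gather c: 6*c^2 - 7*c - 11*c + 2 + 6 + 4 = 6*c^2 - 18*c + 12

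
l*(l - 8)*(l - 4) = l^3 - 12*l^2 + 32*l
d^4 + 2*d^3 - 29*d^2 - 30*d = d*(d - 5)*(d + 1)*(d + 6)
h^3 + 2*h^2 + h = h*(h + 1)^2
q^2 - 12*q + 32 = (q - 8)*(q - 4)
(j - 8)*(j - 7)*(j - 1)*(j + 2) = j^4 - 14*j^3 + 39*j^2 + 86*j - 112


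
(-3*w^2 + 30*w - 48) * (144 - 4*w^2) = 12*w^4 - 120*w^3 - 240*w^2 + 4320*w - 6912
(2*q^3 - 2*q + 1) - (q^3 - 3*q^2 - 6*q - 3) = q^3 + 3*q^2 + 4*q + 4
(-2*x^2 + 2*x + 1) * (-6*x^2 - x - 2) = 12*x^4 - 10*x^3 - 4*x^2 - 5*x - 2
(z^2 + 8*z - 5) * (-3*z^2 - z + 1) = -3*z^4 - 25*z^3 + 8*z^2 + 13*z - 5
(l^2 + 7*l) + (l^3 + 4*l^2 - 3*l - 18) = l^3 + 5*l^2 + 4*l - 18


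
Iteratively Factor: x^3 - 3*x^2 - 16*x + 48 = (x - 3)*(x^2 - 16) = (x - 4)*(x - 3)*(x + 4)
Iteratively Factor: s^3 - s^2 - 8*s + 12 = (s - 2)*(s^2 + s - 6) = (s - 2)*(s + 3)*(s - 2)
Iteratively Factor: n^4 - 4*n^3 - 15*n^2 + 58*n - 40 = (n - 5)*(n^3 + n^2 - 10*n + 8) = (n - 5)*(n - 1)*(n^2 + 2*n - 8) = (n - 5)*(n - 2)*(n - 1)*(n + 4)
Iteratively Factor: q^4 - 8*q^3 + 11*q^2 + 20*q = (q - 5)*(q^3 - 3*q^2 - 4*q) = q*(q - 5)*(q^2 - 3*q - 4) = q*(q - 5)*(q - 4)*(q + 1)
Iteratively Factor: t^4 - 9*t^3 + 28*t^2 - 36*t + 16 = (t - 4)*(t^3 - 5*t^2 + 8*t - 4) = (t - 4)*(t - 2)*(t^2 - 3*t + 2) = (t - 4)*(t - 2)*(t - 1)*(t - 2)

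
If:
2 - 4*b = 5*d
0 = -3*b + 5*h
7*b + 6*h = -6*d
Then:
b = -12/29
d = 106/145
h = -36/145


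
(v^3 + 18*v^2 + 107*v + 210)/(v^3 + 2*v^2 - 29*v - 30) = (v^2 + 12*v + 35)/(v^2 - 4*v - 5)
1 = 1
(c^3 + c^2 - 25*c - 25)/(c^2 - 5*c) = c + 6 + 5/c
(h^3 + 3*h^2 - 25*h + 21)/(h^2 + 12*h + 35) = (h^2 - 4*h + 3)/(h + 5)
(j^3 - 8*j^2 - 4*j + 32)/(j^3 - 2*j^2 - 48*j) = (j^2 - 4)/(j*(j + 6))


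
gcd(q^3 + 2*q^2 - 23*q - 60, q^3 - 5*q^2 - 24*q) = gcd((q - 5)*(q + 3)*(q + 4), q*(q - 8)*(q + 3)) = q + 3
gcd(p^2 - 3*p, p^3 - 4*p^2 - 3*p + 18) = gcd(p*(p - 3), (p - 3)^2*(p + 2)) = p - 3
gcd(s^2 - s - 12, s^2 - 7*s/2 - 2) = s - 4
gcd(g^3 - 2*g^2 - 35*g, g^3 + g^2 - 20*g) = g^2 + 5*g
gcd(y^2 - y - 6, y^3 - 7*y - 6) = y^2 - y - 6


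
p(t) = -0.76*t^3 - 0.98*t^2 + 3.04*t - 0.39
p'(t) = -2.28*t^2 - 1.96*t + 3.04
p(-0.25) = -1.20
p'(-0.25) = 3.39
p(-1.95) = -4.41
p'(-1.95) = -1.81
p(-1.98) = -4.35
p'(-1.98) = -2.02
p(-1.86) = -4.54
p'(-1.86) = -1.20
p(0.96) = 0.95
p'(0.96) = -0.94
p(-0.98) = -3.60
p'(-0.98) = 2.77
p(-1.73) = -4.65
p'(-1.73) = -0.39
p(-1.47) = -4.56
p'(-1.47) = 0.99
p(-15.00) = 2298.51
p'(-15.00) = -480.56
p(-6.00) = 110.25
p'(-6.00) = -67.28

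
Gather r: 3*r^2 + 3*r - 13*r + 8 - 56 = 3*r^2 - 10*r - 48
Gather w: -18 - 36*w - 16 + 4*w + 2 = -32*w - 32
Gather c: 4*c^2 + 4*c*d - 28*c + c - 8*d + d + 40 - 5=4*c^2 + c*(4*d - 27) - 7*d + 35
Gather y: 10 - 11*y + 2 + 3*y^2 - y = 3*y^2 - 12*y + 12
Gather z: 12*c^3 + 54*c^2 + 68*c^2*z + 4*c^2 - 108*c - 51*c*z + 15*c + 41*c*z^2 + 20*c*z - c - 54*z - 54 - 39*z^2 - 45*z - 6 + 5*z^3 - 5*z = 12*c^3 + 58*c^2 - 94*c + 5*z^3 + z^2*(41*c - 39) + z*(68*c^2 - 31*c - 104) - 60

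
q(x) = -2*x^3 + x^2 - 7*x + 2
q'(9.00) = -475.00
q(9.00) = -1438.00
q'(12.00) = -847.00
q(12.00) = -3394.00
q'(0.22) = -6.85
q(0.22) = 0.49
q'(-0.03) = -7.07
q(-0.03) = 2.21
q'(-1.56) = -24.72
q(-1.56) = 22.95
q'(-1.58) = -25.14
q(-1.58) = 23.45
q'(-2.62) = -53.43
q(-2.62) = 63.17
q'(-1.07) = -16.01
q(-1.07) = 13.08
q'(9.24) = -500.79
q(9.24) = -1555.08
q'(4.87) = -139.56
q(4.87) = -239.38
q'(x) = -6*x^2 + 2*x - 7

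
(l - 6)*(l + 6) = l^2 - 36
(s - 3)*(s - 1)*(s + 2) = s^3 - 2*s^2 - 5*s + 6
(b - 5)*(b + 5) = b^2 - 25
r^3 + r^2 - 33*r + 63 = (r - 3)^2*(r + 7)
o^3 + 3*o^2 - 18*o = o*(o - 3)*(o + 6)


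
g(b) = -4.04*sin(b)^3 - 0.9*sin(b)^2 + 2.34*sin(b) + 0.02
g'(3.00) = -1.83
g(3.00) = 0.32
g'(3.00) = -1.83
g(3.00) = 0.32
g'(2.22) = 4.10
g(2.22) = -0.73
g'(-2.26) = 2.22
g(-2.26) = -0.46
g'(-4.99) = -2.91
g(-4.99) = -2.16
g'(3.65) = -0.30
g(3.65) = -0.87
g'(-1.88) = 2.11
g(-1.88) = 0.47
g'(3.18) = -2.39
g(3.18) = -0.07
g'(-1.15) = -2.50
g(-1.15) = 0.21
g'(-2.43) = 1.25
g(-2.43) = -0.77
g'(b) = -12.12*sin(b)^2*cos(b) - 1.8*sin(b)*cos(b) + 2.34*cos(b) = (-12.12*sin(b)^2 - 1.8*sin(b) + 2.34)*cos(b)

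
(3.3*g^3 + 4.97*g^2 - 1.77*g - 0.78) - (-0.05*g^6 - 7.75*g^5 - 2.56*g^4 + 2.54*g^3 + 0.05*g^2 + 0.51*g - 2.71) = 0.05*g^6 + 7.75*g^5 + 2.56*g^4 + 0.76*g^3 + 4.92*g^2 - 2.28*g + 1.93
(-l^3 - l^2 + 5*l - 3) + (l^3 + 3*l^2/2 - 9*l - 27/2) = l^2/2 - 4*l - 33/2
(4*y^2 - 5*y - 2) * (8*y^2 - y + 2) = 32*y^4 - 44*y^3 - 3*y^2 - 8*y - 4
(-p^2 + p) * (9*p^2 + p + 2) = -9*p^4 + 8*p^3 - p^2 + 2*p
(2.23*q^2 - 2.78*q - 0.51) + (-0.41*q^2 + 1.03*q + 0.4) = 1.82*q^2 - 1.75*q - 0.11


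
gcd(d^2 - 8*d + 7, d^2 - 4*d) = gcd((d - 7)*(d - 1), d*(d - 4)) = 1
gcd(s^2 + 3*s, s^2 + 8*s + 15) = s + 3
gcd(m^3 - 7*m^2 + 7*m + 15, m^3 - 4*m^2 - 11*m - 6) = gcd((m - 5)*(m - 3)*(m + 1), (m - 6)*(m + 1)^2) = m + 1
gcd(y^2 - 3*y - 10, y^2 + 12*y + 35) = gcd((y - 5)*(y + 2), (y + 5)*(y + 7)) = 1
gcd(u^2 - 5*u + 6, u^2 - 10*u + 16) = u - 2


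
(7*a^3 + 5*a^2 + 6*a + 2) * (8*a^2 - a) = 56*a^5 + 33*a^4 + 43*a^3 + 10*a^2 - 2*a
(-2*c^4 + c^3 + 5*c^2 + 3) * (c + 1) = -2*c^5 - c^4 + 6*c^3 + 5*c^2 + 3*c + 3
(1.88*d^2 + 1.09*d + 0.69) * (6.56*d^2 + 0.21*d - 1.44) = 12.3328*d^4 + 7.5452*d^3 + 2.0481*d^2 - 1.4247*d - 0.9936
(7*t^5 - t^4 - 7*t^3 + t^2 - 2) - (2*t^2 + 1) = 7*t^5 - t^4 - 7*t^3 - t^2 - 3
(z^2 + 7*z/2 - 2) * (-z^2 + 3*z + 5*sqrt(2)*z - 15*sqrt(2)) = -z^4 - z^3/2 + 5*sqrt(2)*z^3 + 5*sqrt(2)*z^2/2 + 25*z^2/2 - 125*sqrt(2)*z/2 - 6*z + 30*sqrt(2)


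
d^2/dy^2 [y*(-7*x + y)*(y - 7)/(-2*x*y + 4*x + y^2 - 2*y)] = 2*(4*y*(7*x - y)*(y - 7)*(x - y + 1)^2 + (7*x - 3*y + 7)*(2*x*y - 4*x - y^2 + 2*y)^2 + (2*x*y - 4*x - y^2 + 2*y)*(y*(7*x - y)*(y - 7) - 2*y*(7*x - y)*(x - y + 1) + 2*y*(y - 7)*(x - y + 1) - 2*(7*x - y)*(y - 7)*(x - y + 1)))/(2*x*y - 4*x - y^2 + 2*y)^3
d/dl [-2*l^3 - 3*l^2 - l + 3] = -6*l^2 - 6*l - 1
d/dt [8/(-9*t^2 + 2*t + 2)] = 16*(9*t - 1)/(-9*t^2 + 2*t + 2)^2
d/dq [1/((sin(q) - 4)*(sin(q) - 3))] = (7 - 2*sin(q))*cos(q)/((sin(q) - 4)^2*(sin(q) - 3)^2)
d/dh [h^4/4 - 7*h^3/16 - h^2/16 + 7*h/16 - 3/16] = h^3 - 21*h^2/16 - h/8 + 7/16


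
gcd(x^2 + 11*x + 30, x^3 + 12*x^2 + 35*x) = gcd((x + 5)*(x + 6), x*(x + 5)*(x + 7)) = x + 5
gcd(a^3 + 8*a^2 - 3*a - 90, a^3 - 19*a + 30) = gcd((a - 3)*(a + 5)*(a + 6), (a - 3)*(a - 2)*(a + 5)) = a^2 + 2*a - 15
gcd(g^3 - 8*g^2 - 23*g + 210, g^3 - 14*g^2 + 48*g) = g - 6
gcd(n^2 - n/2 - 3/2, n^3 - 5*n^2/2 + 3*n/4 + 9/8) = n - 3/2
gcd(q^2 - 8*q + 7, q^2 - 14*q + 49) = q - 7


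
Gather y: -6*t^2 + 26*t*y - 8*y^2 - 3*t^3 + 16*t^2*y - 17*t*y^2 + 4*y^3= -3*t^3 - 6*t^2 + 4*y^3 + y^2*(-17*t - 8) + y*(16*t^2 + 26*t)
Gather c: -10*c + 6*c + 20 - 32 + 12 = -4*c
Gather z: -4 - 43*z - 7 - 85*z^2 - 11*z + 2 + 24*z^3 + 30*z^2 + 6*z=24*z^3 - 55*z^2 - 48*z - 9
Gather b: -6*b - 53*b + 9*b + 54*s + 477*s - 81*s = -50*b + 450*s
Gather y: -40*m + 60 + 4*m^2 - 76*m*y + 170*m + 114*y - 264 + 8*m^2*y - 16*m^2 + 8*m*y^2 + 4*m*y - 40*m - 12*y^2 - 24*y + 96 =-12*m^2 + 90*m + y^2*(8*m - 12) + y*(8*m^2 - 72*m + 90) - 108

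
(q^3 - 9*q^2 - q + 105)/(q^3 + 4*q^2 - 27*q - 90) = (q - 7)/(q + 6)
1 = 1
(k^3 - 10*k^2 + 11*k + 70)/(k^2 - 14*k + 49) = (k^2 - 3*k - 10)/(k - 7)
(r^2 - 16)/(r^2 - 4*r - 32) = (r - 4)/(r - 8)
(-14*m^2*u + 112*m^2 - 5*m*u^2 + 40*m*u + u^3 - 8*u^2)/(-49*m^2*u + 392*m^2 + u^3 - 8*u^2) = (2*m + u)/(7*m + u)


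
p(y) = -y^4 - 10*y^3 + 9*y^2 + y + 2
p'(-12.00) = 2377.00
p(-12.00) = -2170.00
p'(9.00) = -5183.00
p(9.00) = -13111.00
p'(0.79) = -5.48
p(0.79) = 3.09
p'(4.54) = -909.93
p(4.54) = -1168.56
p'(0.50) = 2.00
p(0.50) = 3.44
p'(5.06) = -1194.24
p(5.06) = -1713.59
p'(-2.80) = -196.79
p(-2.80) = 227.81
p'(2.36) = -176.19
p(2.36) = -107.98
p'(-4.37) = -316.75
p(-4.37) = 639.35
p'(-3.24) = -236.20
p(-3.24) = 323.16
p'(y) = -4*y^3 - 30*y^2 + 18*y + 1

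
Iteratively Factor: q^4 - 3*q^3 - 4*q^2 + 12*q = (q - 2)*(q^3 - q^2 - 6*q) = (q - 2)*(q + 2)*(q^2 - 3*q) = q*(q - 2)*(q + 2)*(q - 3)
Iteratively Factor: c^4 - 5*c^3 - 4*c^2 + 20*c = (c - 5)*(c^3 - 4*c) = (c - 5)*(c + 2)*(c^2 - 2*c) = c*(c - 5)*(c + 2)*(c - 2)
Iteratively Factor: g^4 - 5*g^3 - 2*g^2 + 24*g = (g - 4)*(g^3 - g^2 - 6*g) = g*(g - 4)*(g^2 - g - 6) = g*(g - 4)*(g - 3)*(g + 2)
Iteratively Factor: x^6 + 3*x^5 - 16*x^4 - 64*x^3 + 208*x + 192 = (x + 2)*(x^5 + x^4 - 18*x^3 - 28*x^2 + 56*x + 96) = (x - 2)*(x + 2)*(x^4 + 3*x^3 - 12*x^2 - 52*x - 48) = (x - 2)*(x + 2)^2*(x^3 + x^2 - 14*x - 24) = (x - 4)*(x - 2)*(x + 2)^2*(x^2 + 5*x + 6) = (x - 4)*(x - 2)*(x + 2)^2*(x + 3)*(x + 2)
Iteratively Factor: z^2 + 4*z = (z)*(z + 4)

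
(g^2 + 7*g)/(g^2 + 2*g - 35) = g/(g - 5)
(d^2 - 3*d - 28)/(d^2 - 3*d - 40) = (-d^2 + 3*d + 28)/(-d^2 + 3*d + 40)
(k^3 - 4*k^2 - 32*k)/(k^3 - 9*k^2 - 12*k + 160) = k/(k - 5)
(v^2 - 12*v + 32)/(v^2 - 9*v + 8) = (v - 4)/(v - 1)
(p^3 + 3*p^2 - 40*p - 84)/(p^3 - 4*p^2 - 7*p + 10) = (p^2 + p - 42)/(p^2 - 6*p + 5)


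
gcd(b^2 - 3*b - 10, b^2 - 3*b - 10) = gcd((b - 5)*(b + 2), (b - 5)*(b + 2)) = b^2 - 3*b - 10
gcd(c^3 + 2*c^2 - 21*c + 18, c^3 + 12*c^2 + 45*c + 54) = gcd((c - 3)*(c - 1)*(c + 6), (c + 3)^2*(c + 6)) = c + 6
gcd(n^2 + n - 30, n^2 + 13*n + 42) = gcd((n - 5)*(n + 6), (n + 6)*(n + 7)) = n + 6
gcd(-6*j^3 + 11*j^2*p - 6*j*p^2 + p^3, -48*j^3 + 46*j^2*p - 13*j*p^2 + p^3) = 6*j^2 - 5*j*p + p^2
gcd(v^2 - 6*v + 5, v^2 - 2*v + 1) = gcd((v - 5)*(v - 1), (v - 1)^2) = v - 1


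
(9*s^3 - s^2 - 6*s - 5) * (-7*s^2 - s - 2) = -63*s^5 - 2*s^4 + 25*s^3 + 43*s^2 + 17*s + 10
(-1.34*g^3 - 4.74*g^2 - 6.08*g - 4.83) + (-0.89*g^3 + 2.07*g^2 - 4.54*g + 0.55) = -2.23*g^3 - 2.67*g^2 - 10.62*g - 4.28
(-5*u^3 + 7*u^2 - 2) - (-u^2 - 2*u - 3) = -5*u^3 + 8*u^2 + 2*u + 1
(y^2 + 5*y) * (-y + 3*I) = -y^3 - 5*y^2 + 3*I*y^2 + 15*I*y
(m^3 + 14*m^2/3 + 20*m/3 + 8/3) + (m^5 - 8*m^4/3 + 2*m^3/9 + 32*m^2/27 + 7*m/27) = m^5 - 8*m^4/3 + 11*m^3/9 + 158*m^2/27 + 187*m/27 + 8/3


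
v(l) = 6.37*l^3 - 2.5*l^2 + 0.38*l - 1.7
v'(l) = 19.11*l^2 - 5.0*l + 0.38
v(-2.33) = -96.73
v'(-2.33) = 115.78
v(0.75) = -0.13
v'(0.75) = 7.38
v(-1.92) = -56.73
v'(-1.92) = 80.43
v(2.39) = 71.89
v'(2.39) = 97.59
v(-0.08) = -1.75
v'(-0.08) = 0.90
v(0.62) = -0.91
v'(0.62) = 4.63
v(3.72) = 293.04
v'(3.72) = 246.23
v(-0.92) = -9.13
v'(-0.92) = 21.15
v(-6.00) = -1469.90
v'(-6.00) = 718.34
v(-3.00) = -197.33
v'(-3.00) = 187.37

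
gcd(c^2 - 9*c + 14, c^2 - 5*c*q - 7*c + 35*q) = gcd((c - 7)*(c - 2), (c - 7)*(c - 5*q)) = c - 7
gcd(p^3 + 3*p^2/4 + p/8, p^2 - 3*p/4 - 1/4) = p + 1/4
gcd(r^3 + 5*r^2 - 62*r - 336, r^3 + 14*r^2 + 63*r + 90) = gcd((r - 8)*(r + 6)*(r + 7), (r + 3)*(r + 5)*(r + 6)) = r + 6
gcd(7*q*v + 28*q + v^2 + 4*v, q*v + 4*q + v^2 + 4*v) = v + 4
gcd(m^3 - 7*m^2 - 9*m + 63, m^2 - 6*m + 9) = m - 3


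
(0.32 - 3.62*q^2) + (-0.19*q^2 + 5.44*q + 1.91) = -3.81*q^2 + 5.44*q + 2.23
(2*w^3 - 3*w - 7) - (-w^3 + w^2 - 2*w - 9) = 3*w^3 - w^2 - w + 2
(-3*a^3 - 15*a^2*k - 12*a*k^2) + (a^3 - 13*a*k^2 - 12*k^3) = -2*a^3 - 15*a^2*k - 25*a*k^2 - 12*k^3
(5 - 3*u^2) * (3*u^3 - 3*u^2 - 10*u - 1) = -9*u^5 + 9*u^4 + 45*u^3 - 12*u^2 - 50*u - 5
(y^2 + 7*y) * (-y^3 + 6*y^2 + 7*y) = -y^5 - y^4 + 49*y^3 + 49*y^2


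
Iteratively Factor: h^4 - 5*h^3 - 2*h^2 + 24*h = (h - 4)*(h^3 - h^2 - 6*h) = h*(h - 4)*(h^2 - h - 6) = h*(h - 4)*(h - 3)*(h + 2)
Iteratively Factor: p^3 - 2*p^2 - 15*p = (p)*(p^2 - 2*p - 15) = p*(p - 5)*(p + 3)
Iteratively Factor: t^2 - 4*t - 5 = (t + 1)*(t - 5)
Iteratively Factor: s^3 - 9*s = (s - 3)*(s^2 + 3*s) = (s - 3)*(s + 3)*(s)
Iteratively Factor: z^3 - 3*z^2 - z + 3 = (z + 1)*(z^2 - 4*z + 3) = (z - 3)*(z + 1)*(z - 1)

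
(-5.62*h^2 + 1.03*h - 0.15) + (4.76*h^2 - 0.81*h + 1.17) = -0.86*h^2 + 0.22*h + 1.02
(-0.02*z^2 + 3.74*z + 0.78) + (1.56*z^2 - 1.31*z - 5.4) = 1.54*z^2 + 2.43*z - 4.62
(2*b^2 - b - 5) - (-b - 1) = 2*b^2 - 4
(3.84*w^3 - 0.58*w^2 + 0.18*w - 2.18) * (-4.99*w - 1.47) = -19.1616*w^4 - 2.7506*w^3 - 0.0456000000000001*w^2 + 10.6136*w + 3.2046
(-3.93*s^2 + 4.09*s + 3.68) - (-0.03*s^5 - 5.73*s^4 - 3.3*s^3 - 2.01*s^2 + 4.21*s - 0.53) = 0.03*s^5 + 5.73*s^4 + 3.3*s^3 - 1.92*s^2 - 0.12*s + 4.21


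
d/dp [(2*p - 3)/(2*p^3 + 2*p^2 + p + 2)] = (4*p^3 + 4*p^2 + 2*p - (2*p - 3)*(6*p^2 + 4*p + 1) + 4)/(2*p^3 + 2*p^2 + p + 2)^2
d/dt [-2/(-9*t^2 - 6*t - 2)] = 12*(-3*t - 1)/(9*t^2 + 6*t + 2)^2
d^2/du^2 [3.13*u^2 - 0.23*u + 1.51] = 6.26000000000000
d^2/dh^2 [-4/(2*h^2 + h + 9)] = 8*(4*h^2 + 2*h - (4*h + 1)^2 + 18)/(2*h^2 + h + 9)^3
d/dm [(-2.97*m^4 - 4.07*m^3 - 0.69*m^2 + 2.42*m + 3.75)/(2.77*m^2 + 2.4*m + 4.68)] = (-16.4538*m^5 - 32.6579*m^4 - 75.1344*m^3 - 65.5022*m^2 - 27.2334*m + 2.3256)/(7.6729*m^4 + 13.296*m^3 + 31.6872*m^2 + 22.464*m + 21.9024)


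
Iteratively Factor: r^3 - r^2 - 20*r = (r - 5)*(r^2 + 4*r) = (r - 5)*(r + 4)*(r)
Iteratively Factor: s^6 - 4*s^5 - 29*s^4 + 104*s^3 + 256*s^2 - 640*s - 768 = (s + 1)*(s^5 - 5*s^4 - 24*s^3 + 128*s^2 + 128*s - 768) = (s + 1)*(s + 4)*(s^4 - 9*s^3 + 12*s^2 + 80*s - 192) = (s - 4)*(s + 1)*(s + 4)*(s^3 - 5*s^2 - 8*s + 48) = (s - 4)^2*(s + 1)*(s + 4)*(s^2 - s - 12) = (s - 4)^3*(s + 1)*(s + 4)*(s + 3)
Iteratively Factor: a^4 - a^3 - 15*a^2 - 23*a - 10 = (a - 5)*(a^3 + 4*a^2 + 5*a + 2) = (a - 5)*(a + 2)*(a^2 + 2*a + 1) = (a - 5)*(a + 1)*(a + 2)*(a + 1)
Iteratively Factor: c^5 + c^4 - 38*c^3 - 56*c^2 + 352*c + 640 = (c + 4)*(c^4 - 3*c^3 - 26*c^2 + 48*c + 160) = (c + 4)^2*(c^3 - 7*c^2 + 2*c + 40) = (c - 4)*(c + 4)^2*(c^2 - 3*c - 10) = (c - 4)*(c + 2)*(c + 4)^2*(c - 5)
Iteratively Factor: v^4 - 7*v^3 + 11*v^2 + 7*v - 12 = (v - 3)*(v^3 - 4*v^2 - v + 4) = (v - 3)*(v - 1)*(v^2 - 3*v - 4) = (v - 3)*(v - 1)*(v + 1)*(v - 4)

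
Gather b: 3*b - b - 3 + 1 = 2*b - 2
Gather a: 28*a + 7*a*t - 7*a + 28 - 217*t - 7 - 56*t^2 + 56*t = a*(7*t + 21) - 56*t^2 - 161*t + 21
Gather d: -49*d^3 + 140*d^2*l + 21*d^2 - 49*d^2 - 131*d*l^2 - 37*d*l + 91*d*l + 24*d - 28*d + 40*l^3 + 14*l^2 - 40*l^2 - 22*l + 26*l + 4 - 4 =-49*d^3 + d^2*(140*l - 28) + d*(-131*l^2 + 54*l - 4) + 40*l^3 - 26*l^2 + 4*l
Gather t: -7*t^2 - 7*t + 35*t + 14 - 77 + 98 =-7*t^2 + 28*t + 35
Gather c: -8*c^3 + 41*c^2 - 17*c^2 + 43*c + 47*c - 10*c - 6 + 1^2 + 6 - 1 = -8*c^3 + 24*c^2 + 80*c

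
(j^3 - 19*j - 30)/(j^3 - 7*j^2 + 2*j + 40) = (j + 3)/(j - 4)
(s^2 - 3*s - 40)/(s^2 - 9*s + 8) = (s + 5)/(s - 1)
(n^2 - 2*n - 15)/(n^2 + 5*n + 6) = (n - 5)/(n + 2)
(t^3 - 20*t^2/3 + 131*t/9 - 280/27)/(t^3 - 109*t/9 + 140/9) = (t - 8/3)/(t + 4)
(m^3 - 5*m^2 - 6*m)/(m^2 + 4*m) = (m^2 - 5*m - 6)/(m + 4)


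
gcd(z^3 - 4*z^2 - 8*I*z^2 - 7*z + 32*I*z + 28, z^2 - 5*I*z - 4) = z - I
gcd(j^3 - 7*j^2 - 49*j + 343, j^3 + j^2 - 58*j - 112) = j + 7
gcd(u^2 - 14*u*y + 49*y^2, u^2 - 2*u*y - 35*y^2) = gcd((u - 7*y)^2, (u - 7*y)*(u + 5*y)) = -u + 7*y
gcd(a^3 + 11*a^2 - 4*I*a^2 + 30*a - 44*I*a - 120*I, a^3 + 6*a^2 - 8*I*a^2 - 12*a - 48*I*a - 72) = a + 6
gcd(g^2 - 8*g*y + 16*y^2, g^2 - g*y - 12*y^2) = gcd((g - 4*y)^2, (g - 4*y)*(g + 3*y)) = -g + 4*y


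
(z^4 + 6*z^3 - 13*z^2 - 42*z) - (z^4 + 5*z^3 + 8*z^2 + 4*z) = z^3 - 21*z^2 - 46*z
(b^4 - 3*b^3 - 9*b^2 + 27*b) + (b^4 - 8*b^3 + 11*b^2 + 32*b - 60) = 2*b^4 - 11*b^3 + 2*b^2 + 59*b - 60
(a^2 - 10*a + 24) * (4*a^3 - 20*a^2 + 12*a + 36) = 4*a^5 - 60*a^4 + 308*a^3 - 564*a^2 - 72*a + 864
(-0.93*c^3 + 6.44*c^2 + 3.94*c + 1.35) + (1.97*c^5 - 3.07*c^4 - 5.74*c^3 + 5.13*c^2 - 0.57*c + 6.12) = 1.97*c^5 - 3.07*c^4 - 6.67*c^3 + 11.57*c^2 + 3.37*c + 7.47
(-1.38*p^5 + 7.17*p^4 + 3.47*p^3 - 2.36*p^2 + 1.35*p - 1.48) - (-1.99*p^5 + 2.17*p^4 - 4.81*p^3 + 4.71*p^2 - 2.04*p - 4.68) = 0.61*p^5 + 5.0*p^4 + 8.28*p^3 - 7.07*p^2 + 3.39*p + 3.2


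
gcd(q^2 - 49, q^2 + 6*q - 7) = q + 7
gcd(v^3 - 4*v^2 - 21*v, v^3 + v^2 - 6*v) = v^2 + 3*v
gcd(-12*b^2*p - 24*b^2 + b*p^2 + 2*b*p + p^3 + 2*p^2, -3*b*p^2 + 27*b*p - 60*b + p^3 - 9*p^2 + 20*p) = -3*b + p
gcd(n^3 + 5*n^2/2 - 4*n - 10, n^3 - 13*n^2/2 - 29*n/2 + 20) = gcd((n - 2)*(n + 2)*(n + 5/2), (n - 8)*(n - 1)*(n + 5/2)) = n + 5/2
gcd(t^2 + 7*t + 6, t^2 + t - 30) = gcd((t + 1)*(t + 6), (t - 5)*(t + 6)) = t + 6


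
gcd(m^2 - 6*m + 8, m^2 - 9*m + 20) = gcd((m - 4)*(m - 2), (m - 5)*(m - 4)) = m - 4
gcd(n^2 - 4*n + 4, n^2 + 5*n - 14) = n - 2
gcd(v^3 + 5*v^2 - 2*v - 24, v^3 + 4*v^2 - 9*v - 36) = v^2 + 7*v + 12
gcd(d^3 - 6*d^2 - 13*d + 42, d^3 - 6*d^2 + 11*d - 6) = d - 2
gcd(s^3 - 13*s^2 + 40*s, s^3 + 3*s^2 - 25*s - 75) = s - 5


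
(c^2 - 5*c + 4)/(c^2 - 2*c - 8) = (c - 1)/(c + 2)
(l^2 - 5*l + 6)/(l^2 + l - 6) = (l - 3)/(l + 3)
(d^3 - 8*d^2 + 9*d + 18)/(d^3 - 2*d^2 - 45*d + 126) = (d + 1)/(d + 7)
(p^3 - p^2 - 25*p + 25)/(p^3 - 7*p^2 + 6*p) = (p^2 - 25)/(p*(p - 6))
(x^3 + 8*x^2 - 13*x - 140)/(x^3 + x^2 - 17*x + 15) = (x^2 + 3*x - 28)/(x^2 - 4*x + 3)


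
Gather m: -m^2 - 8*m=-m^2 - 8*m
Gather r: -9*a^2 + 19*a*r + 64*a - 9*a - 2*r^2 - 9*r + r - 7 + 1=-9*a^2 + 55*a - 2*r^2 + r*(19*a - 8) - 6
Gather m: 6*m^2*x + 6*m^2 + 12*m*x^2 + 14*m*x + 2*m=m^2*(6*x + 6) + m*(12*x^2 + 14*x + 2)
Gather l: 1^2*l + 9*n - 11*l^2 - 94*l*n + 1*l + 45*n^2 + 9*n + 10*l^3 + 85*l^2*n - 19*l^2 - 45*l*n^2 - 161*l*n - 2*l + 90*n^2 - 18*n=10*l^3 + l^2*(85*n - 30) + l*(-45*n^2 - 255*n) + 135*n^2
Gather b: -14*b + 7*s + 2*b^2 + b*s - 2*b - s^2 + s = 2*b^2 + b*(s - 16) - s^2 + 8*s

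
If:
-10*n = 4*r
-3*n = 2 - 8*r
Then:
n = -2/23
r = 5/23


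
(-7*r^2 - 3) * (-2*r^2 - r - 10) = 14*r^4 + 7*r^3 + 76*r^2 + 3*r + 30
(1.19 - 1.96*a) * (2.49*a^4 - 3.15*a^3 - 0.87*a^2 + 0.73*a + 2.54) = -4.8804*a^5 + 9.1371*a^4 - 2.0433*a^3 - 2.4661*a^2 - 4.1097*a + 3.0226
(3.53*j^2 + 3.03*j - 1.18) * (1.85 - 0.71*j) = -2.5063*j^3 + 4.3792*j^2 + 6.4433*j - 2.183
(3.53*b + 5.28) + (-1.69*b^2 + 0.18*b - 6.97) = -1.69*b^2 + 3.71*b - 1.69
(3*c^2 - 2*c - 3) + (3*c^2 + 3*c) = 6*c^2 + c - 3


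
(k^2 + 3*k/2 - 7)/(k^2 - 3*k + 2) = (k + 7/2)/(k - 1)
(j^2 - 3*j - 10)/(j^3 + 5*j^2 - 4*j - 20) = (j - 5)/(j^2 + 3*j - 10)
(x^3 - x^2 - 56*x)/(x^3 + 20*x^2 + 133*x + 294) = x*(x - 8)/(x^2 + 13*x + 42)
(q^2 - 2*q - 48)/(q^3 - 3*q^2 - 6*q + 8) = (q^2 - 2*q - 48)/(q^3 - 3*q^2 - 6*q + 8)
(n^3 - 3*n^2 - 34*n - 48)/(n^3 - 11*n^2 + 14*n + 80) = (n + 3)/(n - 5)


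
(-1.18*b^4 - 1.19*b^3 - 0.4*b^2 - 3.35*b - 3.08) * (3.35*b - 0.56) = -3.953*b^5 - 3.3257*b^4 - 0.6736*b^3 - 10.9985*b^2 - 8.442*b + 1.7248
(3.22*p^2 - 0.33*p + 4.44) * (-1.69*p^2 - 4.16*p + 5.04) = -5.4418*p^4 - 12.8375*p^3 + 10.098*p^2 - 20.1336*p + 22.3776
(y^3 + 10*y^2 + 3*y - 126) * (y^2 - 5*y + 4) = y^5 + 5*y^4 - 43*y^3 - 101*y^2 + 642*y - 504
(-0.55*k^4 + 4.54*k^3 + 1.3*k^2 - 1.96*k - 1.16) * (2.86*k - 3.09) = -1.573*k^5 + 14.6839*k^4 - 10.3106*k^3 - 9.6226*k^2 + 2.7388*k + 3.5844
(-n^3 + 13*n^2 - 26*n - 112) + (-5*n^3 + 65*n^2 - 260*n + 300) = -6*n^3 + 78*n^2 - 286*n + 188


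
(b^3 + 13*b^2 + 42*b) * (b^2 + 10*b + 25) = b^5 + 23*b^4 + 197*b^3 + 745*b^2 + 1050*b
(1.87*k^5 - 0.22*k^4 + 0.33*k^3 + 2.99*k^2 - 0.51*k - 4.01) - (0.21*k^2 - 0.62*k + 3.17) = 1.87*k^5 - 0.22*k^4 + 0.33*k^3 + 2.78*k^2 + 0.11*k - 7.18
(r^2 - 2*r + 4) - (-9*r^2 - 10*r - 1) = 10*r^2 + 8*r + 5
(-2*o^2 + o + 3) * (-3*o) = 6*o^3 - 3*o^2 - 9*o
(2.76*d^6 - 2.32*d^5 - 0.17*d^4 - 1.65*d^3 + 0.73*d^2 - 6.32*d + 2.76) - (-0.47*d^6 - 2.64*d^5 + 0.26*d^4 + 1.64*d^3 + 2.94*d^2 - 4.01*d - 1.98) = 3.23*d^6 + 0.32*d^5 - 0.43*d^4 - 3.29*d^3 - 2.21*d^2 - 2.31*d + 4.74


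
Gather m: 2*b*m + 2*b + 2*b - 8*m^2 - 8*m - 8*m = 4*b - 8*m^2 + m*(2*b - 16)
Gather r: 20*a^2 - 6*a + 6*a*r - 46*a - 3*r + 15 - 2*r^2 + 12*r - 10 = 20*a^2 - 52*a - 2*r^2 + r*(6*a + 9) + 5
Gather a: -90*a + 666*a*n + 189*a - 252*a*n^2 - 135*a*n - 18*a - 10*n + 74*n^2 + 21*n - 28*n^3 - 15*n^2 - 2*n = a*(-252*n^2 + 531*n + 81) - 28*n^3 + 59*n^2 + 9*n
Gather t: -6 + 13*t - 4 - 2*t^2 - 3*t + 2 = -2*t^2 + 10*t - 8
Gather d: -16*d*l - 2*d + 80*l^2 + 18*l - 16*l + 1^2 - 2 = d*(-16*l - 2) + 80*l^2 + 2*l - 1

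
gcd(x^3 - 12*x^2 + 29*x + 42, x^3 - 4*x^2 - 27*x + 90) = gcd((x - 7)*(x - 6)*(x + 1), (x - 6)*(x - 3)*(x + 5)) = x - 6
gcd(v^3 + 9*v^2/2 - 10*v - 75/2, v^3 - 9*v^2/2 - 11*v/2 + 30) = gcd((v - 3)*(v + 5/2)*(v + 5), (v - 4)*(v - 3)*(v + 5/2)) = v^2 - v/2 - 15/2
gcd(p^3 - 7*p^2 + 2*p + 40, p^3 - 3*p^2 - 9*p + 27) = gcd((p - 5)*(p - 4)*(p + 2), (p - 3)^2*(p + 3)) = 1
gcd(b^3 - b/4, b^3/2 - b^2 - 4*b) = b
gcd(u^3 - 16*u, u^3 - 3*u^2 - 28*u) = u^2 + 4*u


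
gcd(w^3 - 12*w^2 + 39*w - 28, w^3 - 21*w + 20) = w^2 - 5*w + 4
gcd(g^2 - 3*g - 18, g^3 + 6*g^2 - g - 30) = g + 3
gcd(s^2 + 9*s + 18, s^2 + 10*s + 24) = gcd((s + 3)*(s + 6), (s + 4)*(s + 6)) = s + 6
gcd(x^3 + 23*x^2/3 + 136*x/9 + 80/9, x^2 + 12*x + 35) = x + 5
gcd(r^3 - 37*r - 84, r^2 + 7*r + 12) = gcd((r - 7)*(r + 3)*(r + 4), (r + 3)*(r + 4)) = r^2 + 7*r + 12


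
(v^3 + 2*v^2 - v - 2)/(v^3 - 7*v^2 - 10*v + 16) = (v + 1)/(v - 8)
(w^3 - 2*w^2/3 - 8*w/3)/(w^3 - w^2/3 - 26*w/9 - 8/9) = 3*w/(3*w + 1)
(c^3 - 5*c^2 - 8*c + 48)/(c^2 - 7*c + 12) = (c^2 - c - 12)/(c - 3)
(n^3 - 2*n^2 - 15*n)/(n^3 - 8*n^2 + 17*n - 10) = n*(n + 3)/(n^2 - 3*n + 2)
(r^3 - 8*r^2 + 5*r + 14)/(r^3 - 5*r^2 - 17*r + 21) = (r^2 - r - 2)/(r^2 + 2*r - 3)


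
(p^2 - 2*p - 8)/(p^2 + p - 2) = (p - 4)/(p - 1)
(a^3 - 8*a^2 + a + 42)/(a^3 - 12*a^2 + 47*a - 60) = (a^2 - 5*a - 14)/(a^2 - 9*a + 20)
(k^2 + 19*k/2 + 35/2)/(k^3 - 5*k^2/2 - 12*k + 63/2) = (2*k^2 + 19*k + 35)/(2*k^3 - 5*k^2 - 24*k + 63)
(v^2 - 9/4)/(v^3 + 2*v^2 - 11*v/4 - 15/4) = (2*v + 3)/(2*v^2 + 7*v + 5)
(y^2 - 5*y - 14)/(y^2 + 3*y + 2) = (y - 7)/(y + 1)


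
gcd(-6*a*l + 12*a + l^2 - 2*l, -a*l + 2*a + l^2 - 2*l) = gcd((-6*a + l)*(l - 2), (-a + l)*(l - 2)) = l - 2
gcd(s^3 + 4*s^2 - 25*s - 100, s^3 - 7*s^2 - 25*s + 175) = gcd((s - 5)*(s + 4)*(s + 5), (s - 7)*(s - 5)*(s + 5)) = s^2 - 25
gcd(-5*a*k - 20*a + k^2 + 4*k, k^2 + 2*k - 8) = k + 4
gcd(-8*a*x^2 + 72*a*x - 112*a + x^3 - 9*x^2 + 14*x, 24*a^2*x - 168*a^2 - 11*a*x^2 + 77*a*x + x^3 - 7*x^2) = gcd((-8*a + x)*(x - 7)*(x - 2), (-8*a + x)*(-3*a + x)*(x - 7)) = -8*a*x + 56*a + x^2 - 7*x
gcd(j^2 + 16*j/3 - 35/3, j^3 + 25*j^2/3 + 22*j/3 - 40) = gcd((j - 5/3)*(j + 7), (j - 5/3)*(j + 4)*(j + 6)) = j - 5/3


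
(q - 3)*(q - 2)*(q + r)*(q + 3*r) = q^4 + 4*q^3*r - 5*q^3 + 3*q^2*r^2 - 20*q^2*r + 6*q^2 - 15*q*r^2 + 24*q*r + 18*r^2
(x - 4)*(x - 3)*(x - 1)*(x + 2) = x^4 - 6*x^3 + 3*x^2 + 26*x - 24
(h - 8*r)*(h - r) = h^2 - 9*h*r + 8*r^2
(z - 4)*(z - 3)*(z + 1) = z^3 - 6*z^2 + 5*z + 12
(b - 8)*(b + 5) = b^2 - 3*b - 40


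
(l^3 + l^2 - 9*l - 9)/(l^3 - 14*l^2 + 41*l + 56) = (l^2 - 9)/(l^2 - 15*l + 56)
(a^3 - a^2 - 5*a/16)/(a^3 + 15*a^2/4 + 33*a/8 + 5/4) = a*(16*a^2 - 16*a - 5)/(2*(8*a^3 + 30*a^2 + 33*a + 10))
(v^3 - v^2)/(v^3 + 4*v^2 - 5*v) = v/(v + 5)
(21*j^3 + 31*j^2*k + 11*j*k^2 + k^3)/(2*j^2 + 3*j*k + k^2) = (21*j^2 + 10*j*k + k^2)/(2*j + k)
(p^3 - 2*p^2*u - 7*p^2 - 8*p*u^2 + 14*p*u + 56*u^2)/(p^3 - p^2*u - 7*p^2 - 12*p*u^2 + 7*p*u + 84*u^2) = (p + 2*u)/(p + 3*u)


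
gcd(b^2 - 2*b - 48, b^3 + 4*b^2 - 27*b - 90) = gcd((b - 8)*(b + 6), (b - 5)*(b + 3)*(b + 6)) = b + 6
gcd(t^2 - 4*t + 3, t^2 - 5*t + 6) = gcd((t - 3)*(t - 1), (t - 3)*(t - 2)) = t - 3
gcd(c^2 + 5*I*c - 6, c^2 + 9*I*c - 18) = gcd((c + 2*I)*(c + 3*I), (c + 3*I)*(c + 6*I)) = c + 3*I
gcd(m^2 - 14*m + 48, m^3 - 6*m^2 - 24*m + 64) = m - 8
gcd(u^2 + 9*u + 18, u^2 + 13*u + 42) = u + 6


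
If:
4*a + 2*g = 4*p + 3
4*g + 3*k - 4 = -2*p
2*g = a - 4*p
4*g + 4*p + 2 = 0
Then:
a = 7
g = -9/2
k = 14/3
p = 4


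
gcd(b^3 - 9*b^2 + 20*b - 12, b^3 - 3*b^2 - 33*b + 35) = b - 1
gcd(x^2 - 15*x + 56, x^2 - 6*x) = 1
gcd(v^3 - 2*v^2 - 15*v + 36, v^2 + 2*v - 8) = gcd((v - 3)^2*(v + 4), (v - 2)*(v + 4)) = v + 4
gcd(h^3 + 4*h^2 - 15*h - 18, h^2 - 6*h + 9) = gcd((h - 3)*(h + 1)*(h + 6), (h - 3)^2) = h - 3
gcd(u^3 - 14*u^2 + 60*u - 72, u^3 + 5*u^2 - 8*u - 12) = u - 2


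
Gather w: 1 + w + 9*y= w + 9*y + 1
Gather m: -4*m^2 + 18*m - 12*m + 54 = -4*m^2 + 6*m + 54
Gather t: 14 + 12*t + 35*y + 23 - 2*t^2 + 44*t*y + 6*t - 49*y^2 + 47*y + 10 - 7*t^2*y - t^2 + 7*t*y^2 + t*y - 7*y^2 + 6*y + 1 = t^2*(-7*y - 3) + t*(7*y^2 + 45*y + 18) - 56*y^2 + 88*y + 48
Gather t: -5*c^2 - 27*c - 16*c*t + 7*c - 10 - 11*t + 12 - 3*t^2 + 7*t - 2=-5*c^2 - 20*c - 3*t^2 + t*(-16*c - 4)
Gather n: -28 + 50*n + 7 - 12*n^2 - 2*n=-12*n^2 + 48*n - 21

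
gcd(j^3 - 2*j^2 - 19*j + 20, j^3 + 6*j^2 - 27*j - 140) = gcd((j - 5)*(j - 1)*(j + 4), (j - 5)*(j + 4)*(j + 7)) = j^2 - j - 20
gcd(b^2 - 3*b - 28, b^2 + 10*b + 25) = 1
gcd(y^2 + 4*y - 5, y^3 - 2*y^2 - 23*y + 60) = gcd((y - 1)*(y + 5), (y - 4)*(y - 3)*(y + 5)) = y + 5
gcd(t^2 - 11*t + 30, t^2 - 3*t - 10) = t - 5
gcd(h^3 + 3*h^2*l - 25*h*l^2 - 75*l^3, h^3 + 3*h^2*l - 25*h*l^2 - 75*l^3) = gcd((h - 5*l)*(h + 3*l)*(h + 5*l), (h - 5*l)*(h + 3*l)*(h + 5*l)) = h^3 + 3*h^2*l - 25*h*l^2 - 75*l^3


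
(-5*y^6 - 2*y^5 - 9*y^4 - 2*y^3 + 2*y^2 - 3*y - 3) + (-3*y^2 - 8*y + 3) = -5*y^6 - 2*y^5 - 9*y^4 - 2*y^3 - y^2 - 11*y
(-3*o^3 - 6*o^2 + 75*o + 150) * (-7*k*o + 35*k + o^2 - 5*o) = 21*k*o^4 - 63*k*o^3 - 735*k*o^2 + 1575*k*o + 5250*k - 3*o^5 + 9*o^4 + 105*o^3 - 225*o^2 - 750*o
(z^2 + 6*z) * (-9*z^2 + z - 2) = -9*z^4 - 53*z^3 + 4*z^2 - 12*z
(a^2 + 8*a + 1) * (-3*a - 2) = -3*a^3 - 26*a^2 - 19*a - 2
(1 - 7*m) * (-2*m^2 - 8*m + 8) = 14*m^3 + 54*m^2 - 64*m + 8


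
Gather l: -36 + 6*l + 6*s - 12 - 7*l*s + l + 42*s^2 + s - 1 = l*(7 - 7*s) + 42*s^2 + 7*s - 49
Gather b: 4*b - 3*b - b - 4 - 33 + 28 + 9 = 0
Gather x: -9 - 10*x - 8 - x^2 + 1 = -x^2 - 10*x - 16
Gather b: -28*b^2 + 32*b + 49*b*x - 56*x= -28*b^2 + b*(49*x + 32) - 56*x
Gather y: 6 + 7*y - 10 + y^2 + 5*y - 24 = y^2 + 12*y - 28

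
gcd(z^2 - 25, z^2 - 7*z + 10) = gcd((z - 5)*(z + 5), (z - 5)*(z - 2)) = z - 5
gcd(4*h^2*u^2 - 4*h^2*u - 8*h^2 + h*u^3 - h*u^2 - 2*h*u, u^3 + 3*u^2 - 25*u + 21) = 1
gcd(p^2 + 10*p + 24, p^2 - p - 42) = p + 6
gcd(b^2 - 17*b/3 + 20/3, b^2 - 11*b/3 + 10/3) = b - 5/3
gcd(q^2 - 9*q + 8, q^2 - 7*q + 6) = q - 1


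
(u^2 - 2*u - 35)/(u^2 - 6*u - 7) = (u + 5)/(u + 1)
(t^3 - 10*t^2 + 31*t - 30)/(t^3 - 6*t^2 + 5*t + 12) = (t^2 - 7*t + 10)/(t^2 - 3*t - 4)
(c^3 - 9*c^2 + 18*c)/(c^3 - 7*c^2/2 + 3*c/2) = 2*(c - 6)/(2*c - 1)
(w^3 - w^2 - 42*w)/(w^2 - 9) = w*(w^2 - w - 42)/(w^2 - 9)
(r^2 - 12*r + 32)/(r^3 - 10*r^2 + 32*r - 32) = (r - 8)/(r^2 - 6*r + 8)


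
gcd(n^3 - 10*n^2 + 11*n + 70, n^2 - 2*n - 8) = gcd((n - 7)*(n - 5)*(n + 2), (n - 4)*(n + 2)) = n + 2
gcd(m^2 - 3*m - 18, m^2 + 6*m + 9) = m + 3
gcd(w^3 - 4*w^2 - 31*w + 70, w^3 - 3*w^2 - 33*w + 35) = w^2 - 2*w - 35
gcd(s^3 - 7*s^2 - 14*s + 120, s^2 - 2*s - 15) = s - 5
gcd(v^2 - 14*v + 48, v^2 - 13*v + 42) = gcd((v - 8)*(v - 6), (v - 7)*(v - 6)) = v - 6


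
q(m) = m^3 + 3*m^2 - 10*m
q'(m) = 3*m^2 + 6*m - 10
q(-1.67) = 20.41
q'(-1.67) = -11.65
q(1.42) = -5.29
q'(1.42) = 4.57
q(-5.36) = -14.20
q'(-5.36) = 44.03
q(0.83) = -5.66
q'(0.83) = -2.95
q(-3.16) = 30.00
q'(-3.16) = 1.00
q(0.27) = -2.46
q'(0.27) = -8.16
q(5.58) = 211.35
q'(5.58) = 116.89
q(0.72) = -5.27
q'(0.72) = -4.12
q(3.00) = 24.00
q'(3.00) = 35.00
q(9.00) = 882.00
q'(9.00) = 287.00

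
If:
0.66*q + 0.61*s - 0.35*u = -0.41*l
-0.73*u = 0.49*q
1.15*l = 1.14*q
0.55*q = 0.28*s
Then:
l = 0.00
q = 0.00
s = 0.00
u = 0.00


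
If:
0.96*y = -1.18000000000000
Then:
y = -1.23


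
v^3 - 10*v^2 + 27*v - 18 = (v - 6)*(v - 3)*(v - 1)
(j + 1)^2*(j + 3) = j^3 + 5*j^2 + 7*j + 3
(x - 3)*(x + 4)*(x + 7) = x^3 + 8*x^2 - 5*x - 84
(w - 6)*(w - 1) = w^2 - 7*w + 6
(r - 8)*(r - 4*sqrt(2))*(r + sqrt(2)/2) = r^3 - 8*r^2 - 7*sqrt(2)*r^2/2 - 4*r + 28*sqrt(2)*r + 32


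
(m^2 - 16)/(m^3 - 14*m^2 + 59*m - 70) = (m^2 - 16)/(m^3 - 14*m^2 + 59*m - 70)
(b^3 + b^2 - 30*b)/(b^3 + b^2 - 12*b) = (b^2 + b - 30)/(b^2 + b - 12)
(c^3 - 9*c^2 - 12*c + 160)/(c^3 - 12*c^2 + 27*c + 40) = (c + 4)/(c + 1)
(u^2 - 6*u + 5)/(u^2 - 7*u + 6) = (u - 5)/(u - 6)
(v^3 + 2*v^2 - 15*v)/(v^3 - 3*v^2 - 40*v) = (v - 3)/(v - 8)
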